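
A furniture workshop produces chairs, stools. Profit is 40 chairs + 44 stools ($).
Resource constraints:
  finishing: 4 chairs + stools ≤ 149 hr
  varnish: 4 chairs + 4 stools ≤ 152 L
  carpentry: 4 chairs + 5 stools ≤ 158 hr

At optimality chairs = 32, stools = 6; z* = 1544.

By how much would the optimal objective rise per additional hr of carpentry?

4

At the optimum: finishing uses 134 of 149 (slack = 15); varnish uses 152 of 152 (binding); carpentry uses 158 of 158 (binding).
By complementary slackness, y = 0 for the non-binding constraint.
Dual feasibility on the basic columns requires 4·y_varnish + 4·y_carpentry = 40, 4·y_varnish + 5·y_carpentry = 44.
Solving: y_varnish = 6, y_carpentry = 4.
Shadow price of carpentry = 4.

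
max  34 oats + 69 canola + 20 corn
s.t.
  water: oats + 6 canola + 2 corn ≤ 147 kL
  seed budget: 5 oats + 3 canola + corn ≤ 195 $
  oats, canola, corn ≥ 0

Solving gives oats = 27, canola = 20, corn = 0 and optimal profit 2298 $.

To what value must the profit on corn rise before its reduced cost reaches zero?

At the optimum: water uses 147 of 147 (binding); seed budget uses 195 of 195 (binding).
The binding rows give the dual system: 1·y_water + 5·y_seed budget = 34 and 6·y_water + 3·y_seed budget = 69.
Solving: y_water = 9, y_seed budget = 5.
corn enters the basis when its profit ≥ yᵀa₃ = 9·2 + 5·1 = 23.

23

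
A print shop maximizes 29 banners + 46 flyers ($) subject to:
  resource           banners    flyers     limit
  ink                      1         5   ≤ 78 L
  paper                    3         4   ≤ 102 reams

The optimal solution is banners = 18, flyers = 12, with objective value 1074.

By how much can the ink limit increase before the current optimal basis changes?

Binding constraints: ink, paper. The basis is B = [[1,5],[3,4]] with det -11.
Per unit increase in ink, x* moves by d = (-0.3636, 0.2727).
The basis stays optimal until banners reaches 0; allowable increase = 49.5 L.

49.5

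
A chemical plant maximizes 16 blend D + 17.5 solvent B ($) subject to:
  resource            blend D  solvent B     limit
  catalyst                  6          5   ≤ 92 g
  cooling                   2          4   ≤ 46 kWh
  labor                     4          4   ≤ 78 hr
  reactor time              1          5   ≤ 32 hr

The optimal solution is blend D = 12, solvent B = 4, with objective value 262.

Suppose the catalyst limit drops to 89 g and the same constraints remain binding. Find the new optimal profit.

254.5

Binding: catalyst and reactor time. Non-binding: cooling (6 unused), labor (14 unused).
Slack constraints have shadow price 0 (complementary slackness).
From A_Bᵀ y = c: 6·y_catalyst + 1·y_reactor time = 16; 5·y_catalyst + 5·y_reactor time = 17.5.
→ y_catalyst = 2.5 and y_reactor time = 1.
Δz = y_catalyst·Δb = 2.5 × (-3) = -7.5, so new z* = 262 − 7.5 = 254.5.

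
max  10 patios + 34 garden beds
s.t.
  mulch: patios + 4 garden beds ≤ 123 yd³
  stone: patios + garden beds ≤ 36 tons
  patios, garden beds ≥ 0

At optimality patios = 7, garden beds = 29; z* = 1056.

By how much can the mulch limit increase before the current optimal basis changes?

Binding constraints: mulch, stone. The basis is B = [[1,4],[1,1]] with det -3.
Per unit increase in mulch, x* moves by d = (-0.3333, 0.3333).
The basis stays optimal until patios reaches 0; allowable increase = 21 yd³.

21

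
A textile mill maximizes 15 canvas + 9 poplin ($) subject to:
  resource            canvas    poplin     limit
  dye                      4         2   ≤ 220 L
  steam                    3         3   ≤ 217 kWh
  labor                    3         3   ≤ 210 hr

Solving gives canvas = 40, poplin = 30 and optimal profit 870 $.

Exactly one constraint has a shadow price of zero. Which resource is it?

dye: 220/220 (binding)
steam: 210/217 (slack 7)
labor: 210/210 (binding)
By complementary slackness, a constraint with positive slack has shadow price 0 → steam.

steam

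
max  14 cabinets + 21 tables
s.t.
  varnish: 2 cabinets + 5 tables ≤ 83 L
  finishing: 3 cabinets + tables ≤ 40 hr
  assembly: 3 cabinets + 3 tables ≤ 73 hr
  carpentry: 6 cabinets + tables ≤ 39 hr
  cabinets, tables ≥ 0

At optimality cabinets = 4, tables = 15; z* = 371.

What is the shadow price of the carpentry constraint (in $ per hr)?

1

At the optimum: varnish uses 83 of 83 (binding); finishing uses 27 of 40 (slack = 13); assembly uses 57 of 73 (slack = 16); carpentry uses 39 of 39 (binding).
Slack constraints have shadow price 0 (complementary slackness).
Dual feasibility on the basic columns requires 2·y_varnish + 6·y_carpentry = 14, 5·y_varnish + 1·y_carpentry = 21.
This yields shadow prices y_varnish = 4, y_carpentry = 1.
Shadow price of carpentry = 1.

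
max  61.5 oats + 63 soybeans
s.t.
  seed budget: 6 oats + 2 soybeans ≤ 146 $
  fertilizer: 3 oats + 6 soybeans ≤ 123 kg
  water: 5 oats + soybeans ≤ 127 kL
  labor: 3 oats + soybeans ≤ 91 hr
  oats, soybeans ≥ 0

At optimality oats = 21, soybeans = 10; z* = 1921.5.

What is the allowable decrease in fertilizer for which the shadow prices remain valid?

50

Binding constraints: seed budget, fertilizer. The basis is B = [[6,2],[3,6]] with det 30.
Per unit decrease in fertilizer, x* moves by d = (0.0667, -0.2).
The basis stays optimal until soybeans reaches 0; allowable decrease = 50 kg.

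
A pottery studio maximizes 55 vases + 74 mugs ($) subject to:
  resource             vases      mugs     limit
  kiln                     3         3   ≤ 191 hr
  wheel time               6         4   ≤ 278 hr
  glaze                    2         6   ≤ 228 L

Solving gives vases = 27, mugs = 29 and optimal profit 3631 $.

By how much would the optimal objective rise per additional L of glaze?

8

Check each constraint at x*: kiln 168/191 (slack 23); wheel time 278/278 (tight); glaze 228/228 (tight).
By complementary slackness, y = 0 for the non-binding constraint.
Dual feasibility on the basic columns requires 6·y_wheel time + 2·y_glaze = 55, 4·y_wheel time + 6·y_glaze = 74.
→ y_wheel time = 6.5 and y_glaze = 8.
Shadow price of glaze = 8.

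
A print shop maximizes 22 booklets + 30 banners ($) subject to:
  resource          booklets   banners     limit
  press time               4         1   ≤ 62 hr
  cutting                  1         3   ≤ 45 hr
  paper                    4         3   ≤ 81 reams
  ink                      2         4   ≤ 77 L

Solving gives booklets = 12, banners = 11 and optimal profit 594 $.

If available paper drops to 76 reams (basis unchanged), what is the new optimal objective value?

At the optimum: press time uses 59 of 62 (slack = 3); cutting uses 45 of 45 (binding); paper uses 81 of 81 (binding); ink uses 68 of 77 (slack = 9).
Slack constraints have shadow price 0 (complementary slackness).
The binding rows give the dual system: 1·y_cutting + 4·y_paper = 22 and 3·y_cutting + 3·y_paper = 30.
This yields shadow prices y_cutting = 6, y_paper = 4.
Δz = y_paper·Δb = 4 × (-5) = -20, so new z* = 594 − 20 = 574.

574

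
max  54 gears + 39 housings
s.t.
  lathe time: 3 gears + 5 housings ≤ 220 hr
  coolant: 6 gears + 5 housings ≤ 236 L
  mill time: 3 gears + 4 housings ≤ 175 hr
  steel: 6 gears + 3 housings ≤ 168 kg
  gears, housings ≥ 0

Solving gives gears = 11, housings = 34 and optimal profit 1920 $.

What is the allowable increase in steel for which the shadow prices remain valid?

68

Binding constraints: coolant, steel. The basis is B = [[6,5],[6,3]] with det -12.
Per unit increase in steel, x* moves by d = (0.4167, -0.5).
The basis stays optimal until housings reaches 0; allowable increase = 68 kg.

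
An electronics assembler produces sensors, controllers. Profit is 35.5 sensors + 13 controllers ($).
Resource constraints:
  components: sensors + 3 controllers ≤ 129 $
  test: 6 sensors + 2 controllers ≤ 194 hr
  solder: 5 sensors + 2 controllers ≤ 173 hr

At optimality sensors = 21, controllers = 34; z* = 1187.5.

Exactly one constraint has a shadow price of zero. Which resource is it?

components

components: 123/129 (slack 6)
test: 194/194 (binding)
solder: 173/173 (binding)
By complementary slackness, a constraint with positive slack has shadow price 0 → components.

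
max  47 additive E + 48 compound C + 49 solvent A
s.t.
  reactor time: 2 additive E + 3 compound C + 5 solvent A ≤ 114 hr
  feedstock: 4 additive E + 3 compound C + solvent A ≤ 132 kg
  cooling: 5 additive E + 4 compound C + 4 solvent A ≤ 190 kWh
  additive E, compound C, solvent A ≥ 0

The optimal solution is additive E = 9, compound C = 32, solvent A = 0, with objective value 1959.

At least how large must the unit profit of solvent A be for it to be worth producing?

Binding: reactor time and feedstock. Non-binding: cooling (17 unused).
Slack constraints have shadow price 0 (complementary slackness).
From A_Bᵀ y = c: 2·y_reactor time + 4·y_feedstock = 47; 3·y_reactor time + 3·y_feedstock = 48.
Solving: y_reactor time = 8.5, y_feedstock = 7.5.
solvent A enters the basis when its profit ≥ yᵀa₃ = 8.5·5 + 7.5·1 = 50.

50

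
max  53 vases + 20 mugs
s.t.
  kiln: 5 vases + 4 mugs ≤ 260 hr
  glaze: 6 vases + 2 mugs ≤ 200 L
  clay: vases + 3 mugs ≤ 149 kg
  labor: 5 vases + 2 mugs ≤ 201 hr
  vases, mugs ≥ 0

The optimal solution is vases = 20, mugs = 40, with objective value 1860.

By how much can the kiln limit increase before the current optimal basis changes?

7.875

Binding constraints: kiln, glaze. The basis is B = [[5,4],[6,2]] with det -14.
Per unit increase in kiln, x* moves by d = (-0.1429, 0.4286).
The basis stays optimal until clay becomes binding; allowable increase = 7.875 hr.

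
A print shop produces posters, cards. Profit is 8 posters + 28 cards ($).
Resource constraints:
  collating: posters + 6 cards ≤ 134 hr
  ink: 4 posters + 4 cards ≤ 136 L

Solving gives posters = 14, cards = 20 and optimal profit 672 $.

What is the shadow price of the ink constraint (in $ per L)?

1

Both collating and ink are binding at x*.
Dual feasibility on the basic columns requires 1·y_collating + 4·y_ink = 8, 6·y_collating + 4·y_ink = 28.
→ y_collating = 4 and y_ink = 1.
Shadow price of ink = 1.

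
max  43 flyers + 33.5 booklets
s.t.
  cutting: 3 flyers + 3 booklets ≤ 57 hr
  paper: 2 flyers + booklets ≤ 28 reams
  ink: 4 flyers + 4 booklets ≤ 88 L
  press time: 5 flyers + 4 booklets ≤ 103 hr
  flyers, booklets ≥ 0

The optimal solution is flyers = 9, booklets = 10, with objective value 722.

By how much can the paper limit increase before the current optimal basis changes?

10

Binding constraints: cutting, paper. The basis is B = [[3,3],[2,1]] with det -3.
Per unit increase in paper, x* moves by d = (1, -1).
The basis stays optimal until booklets reaches 0; allowable increase = 10 reams.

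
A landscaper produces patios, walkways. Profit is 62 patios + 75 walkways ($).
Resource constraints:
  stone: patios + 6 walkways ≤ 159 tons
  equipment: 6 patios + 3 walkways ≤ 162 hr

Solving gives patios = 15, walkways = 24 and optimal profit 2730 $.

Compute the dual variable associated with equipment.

At the optimum: stone uses 159 of 159 (binding); equipment uses 162 of 162 (binding).
The binding rows give the dual system: 1·y_stone + 6·y_equipment = 62 and 6·y_stone + 3·y_equipment = 75.
Solving: y_stone = 8, y_equipment = 9.
Shadow price of equipment = 9.

9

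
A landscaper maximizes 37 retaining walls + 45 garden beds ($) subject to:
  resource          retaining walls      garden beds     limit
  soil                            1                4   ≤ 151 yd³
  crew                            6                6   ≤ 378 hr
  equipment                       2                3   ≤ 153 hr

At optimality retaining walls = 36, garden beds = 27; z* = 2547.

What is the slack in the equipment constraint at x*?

equipment used = 2·36 + 3·27 = 153; slack = 153 − 153 = 0.

0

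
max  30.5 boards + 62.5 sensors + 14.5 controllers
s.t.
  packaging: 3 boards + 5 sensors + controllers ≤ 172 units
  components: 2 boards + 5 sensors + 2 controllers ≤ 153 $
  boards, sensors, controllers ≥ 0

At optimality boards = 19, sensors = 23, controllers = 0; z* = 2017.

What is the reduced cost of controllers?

-5

Both packaging and components are binding at x*.
Dual feasibility on the basic columns requires 3·y_packaging + 2·y_components = 30.5, 5·y_packaging + 5·y_components = 62.5.
Solving: y_packaging = 5.5, y_components = 7.
Reduced cost of controllers: c₃ − yᵀa₃ = 14.5 − (5.5·1 + 7·2) = 14.5 − 19.5 = -5.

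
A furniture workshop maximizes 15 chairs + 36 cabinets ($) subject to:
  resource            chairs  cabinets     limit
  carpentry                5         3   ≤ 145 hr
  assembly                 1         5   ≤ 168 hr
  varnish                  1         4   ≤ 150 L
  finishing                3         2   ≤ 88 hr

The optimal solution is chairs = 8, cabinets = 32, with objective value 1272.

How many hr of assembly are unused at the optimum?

0

assembly used = 1·8 + 5·32 = 168; slack = 168 − 168 = 0.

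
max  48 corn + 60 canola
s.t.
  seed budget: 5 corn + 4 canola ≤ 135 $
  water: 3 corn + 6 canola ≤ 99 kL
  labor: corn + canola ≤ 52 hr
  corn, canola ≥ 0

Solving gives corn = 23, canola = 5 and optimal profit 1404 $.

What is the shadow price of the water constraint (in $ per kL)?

Check each constraint at x*: seed budget 135/135 (tight); water 99/99 (tight); labor 28/52 (slack 24).
By complementary slackness, y = 0 for the non-binding constraint.
The binding rows give the dual system: 5·y_seed budget + 3·y_water = 48 and 4·y_seed budget + 6·y_water = 60.
Solving: y_seed budget = 6, y_water = 6.
Shadow price of water = 6.

6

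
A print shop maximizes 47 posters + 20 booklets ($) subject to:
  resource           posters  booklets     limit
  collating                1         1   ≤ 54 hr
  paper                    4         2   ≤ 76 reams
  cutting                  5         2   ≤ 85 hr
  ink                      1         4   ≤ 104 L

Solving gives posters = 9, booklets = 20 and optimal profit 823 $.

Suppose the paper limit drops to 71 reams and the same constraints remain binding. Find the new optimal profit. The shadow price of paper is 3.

Δb = -5, so new z* = 823 + (3)·(-5) = 823 − 15 = 808.

808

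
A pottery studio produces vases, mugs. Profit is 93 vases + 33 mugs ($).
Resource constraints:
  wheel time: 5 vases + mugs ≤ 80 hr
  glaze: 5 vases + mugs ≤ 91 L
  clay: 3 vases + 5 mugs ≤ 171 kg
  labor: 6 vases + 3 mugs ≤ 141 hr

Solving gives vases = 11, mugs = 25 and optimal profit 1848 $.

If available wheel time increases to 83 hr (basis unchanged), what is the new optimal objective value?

Check each constraint at x*: wheel time 80/80 (tight); glaze 80/91 (slack 11); clay 158/171 (slack 13); labor 141/141 (tight).
Slack constraints have shadow price 0 (complementary slackness).
The binding rows give the dual system: 5·y_wheel time + 6·y_labor = 93 and 1·y_wheel time + 3·y_labor = 33.
This yields shadow prices y_wheel time = 9, y_labor = 8.
Δz = y_wheel time·Δb = 9 × (3) = 27, so new z* = 1848 + 27 = 1875.

1875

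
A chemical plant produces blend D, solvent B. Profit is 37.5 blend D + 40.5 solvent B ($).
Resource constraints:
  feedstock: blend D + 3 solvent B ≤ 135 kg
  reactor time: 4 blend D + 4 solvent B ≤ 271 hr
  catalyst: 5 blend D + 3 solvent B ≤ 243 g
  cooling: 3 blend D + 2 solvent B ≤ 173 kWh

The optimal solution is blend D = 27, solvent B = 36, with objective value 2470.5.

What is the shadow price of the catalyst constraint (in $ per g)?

6

Binding: feedstock and catalyst. Non-binding: reactor time (19 unused), cooling (20 unused).
By complementary slackness, y = 0 for the non-binding constraints.
Dual feasibility on the basic columns requires 1·y_feedstock + 5·y_catalyst = 37.5, 3·y_feedstock + 3·y_catalyst = 40.5.
Solving: y_feedstock = 7.5, y_catalyst = 6.
Shadow price of catalyst = 6.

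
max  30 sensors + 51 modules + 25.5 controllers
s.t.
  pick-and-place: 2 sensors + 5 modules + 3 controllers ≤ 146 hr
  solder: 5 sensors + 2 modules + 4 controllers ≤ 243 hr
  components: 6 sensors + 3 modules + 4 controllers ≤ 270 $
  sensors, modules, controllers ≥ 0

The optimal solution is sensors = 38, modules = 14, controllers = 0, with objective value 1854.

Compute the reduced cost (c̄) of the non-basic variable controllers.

-9.5

Binding: pick-and-place and components. Non-binding: solder (25 unused).
By complementary slackness, y = 0 for the non-binding constraint.
From A_Bᵀ y = c: 2·y_pick-and-place + 6·y_components = 30; 5·y_pick-and-place + 3·y_components = 51.
→ y_pick-and-place = 9 and y_components = 2.
Reduced cost of controllers: c₃ − yᵀa₃ = 25.5 − (9·3 + 2·4) = 25.5 − 35 = -9.5.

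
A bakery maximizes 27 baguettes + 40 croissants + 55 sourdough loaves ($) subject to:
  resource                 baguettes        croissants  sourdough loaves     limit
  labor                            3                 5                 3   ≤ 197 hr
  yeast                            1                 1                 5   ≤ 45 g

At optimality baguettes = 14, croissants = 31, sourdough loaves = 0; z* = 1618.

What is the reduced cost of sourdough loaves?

-2

Both labor and yeast are binding at x*.
From A_Bᵀ y = c: 3·y_labor + 1·y_yeast = 27; 5·y_labor + 1·y_yeast = 40.
→ y_labor = 6.5 and y_yeast = 7.5.
Reduced cost of sourdough loaves: c₃ − yᵀa₃ = 55 − (6.5·3 + 7.5·5) = 55 − 57 = -2.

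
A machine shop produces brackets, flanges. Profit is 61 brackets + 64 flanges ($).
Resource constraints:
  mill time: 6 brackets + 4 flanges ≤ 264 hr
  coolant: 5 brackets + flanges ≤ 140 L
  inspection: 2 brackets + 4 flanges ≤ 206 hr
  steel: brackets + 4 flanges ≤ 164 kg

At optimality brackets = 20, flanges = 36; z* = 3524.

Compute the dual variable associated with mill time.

Check each constraint at x*: mill time 264/264 (tight); coolant 136/140 (slack 4); inspection 184/206 (slack 22); steel 164/164 (tight).
Slack constraints have shadow price 0 (complementary slackness).
The binding rows give the dual system: 6·y_mill time + 1·y_steel = 61 and 4·y_mill time + 4·y_steel = 64.
Solving: y_mill time = 9, y_steel = 7.
Shadow price of mill time = 9.

9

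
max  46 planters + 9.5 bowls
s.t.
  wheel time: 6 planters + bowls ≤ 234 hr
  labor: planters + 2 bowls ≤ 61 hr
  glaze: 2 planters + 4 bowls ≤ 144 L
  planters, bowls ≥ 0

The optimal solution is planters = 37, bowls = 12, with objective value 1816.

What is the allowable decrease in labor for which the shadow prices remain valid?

Binding constraints: wheel time, labor. The basis is B = [[6,1],[1,2]] with det 11.
Per unit decrease in labor, x* moves by d = (0.0909, -0.5455).
The basis stays optimal until bowls reaches 0; allowable decrease = 22 hr.

22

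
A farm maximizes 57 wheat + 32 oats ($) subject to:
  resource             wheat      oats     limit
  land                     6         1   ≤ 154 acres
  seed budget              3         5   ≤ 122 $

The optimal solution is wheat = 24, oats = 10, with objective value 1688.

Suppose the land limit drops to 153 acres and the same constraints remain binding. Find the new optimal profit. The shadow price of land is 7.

Δb = -1, so new z* = 1688 + (7)·(-1) = 1688 − 7 = 1681.

1681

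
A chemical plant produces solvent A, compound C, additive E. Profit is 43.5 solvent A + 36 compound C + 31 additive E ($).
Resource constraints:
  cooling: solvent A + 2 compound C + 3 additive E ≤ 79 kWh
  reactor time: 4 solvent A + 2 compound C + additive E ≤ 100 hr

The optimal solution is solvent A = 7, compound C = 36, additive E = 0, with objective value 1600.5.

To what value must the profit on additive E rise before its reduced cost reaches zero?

Both cooling and reactor time are binding at x*.
The binding rows give the dual system: 1·y_cooling + 4·y_reactor time = 43.5 and 2·y_cooling + 2·y_reactor time = 36.
→ y_cooling = 9.5 and y_reactor time = 8.5.
additive E enters the basis when its profit ≥ yᵀa₃ = 9.5·3 + 8.5·1 = 37.

37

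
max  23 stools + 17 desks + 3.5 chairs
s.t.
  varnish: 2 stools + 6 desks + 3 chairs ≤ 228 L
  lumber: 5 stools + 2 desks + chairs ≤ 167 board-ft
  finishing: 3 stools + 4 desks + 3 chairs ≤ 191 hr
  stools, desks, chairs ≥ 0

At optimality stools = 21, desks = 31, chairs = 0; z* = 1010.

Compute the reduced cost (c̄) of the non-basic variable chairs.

Binding: varnish and lumber. Non-binding: finishing (4 unused).
Slack constraints have shadow price 0 (complementary slackness).
Dual feasibility on the basic columns requires 2·y_varnish + 5·y_lumber = 23, 6·y_varnish + 2·y_lumber = 17.
This yields shadow prices y_varnish = 1.5, y_lumber = 4.
Reduced cost of chairs: c₃ − yᵀa₃ = 3.5 − (1.5·3 + 4·1) = 3.5 − 8.5 = -5.

-5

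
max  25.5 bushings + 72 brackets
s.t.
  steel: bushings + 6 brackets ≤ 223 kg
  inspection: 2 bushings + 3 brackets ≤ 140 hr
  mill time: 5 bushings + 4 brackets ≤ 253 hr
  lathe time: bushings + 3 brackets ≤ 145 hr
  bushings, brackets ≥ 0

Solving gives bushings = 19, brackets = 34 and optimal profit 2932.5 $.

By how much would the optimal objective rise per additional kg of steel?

7.5

Binding: steel and inspection. Non-binding: mill time (22 unused), lathe time (24 unused).
Slack constraints have shadow price 0 (complementary slackness).
Dual feasibility on the basic columns requires 1·y_steel + 2·y_inspection = 25.5, 6·y_steel + 3·y_inspection = 72.
Solving: y_steel = 7.5, y_inspection = 9.
Shadow price of steel = 7.5.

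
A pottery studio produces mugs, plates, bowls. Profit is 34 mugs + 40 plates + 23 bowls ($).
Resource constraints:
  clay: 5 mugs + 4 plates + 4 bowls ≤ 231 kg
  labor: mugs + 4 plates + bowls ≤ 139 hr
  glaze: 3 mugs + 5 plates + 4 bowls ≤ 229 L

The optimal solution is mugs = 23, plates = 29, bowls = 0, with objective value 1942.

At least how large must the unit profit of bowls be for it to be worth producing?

28

Check each constraint at x*: clay 231/231 (tight); labor 139/139 (tight); glaze 214/229 (slack 15).
By complementary slackness, y = 0 for the non-binding constraint.
Dual feasibility on the basic columns requires 5·y_clay + 1·y_labor = 34, 4·y_clay + 4·y_labor = 40.
This yields shadow prices y_clay = 6, y_labor = 4.
bowls enters the basis when its profit ≥ yᵀa₃ = 6·4 + 4·1 = 28.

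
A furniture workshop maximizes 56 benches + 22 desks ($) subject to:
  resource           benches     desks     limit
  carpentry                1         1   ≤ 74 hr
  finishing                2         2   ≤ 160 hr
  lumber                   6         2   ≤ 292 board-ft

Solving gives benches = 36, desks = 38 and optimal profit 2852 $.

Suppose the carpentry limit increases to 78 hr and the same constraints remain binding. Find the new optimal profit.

2872

Check each constraint at x*: carpentry 74/74 (tight); finishing 148/160 (slack 12); lumber 292/292 (tight).
Since finishing is not tight, its dual is 0.
The binding rows give the dual system: 1·y_carpentry + 6·y_lumber = 56 and 1·y_carpentry + 2·y_lumber = 22.
This yields shadow prices y_carpentry = 5, y_lumber = 8.5.
Δz = y_carpentry·Δb = 5 × (4) = 20, so new z* = 2852 + 20 = 2872.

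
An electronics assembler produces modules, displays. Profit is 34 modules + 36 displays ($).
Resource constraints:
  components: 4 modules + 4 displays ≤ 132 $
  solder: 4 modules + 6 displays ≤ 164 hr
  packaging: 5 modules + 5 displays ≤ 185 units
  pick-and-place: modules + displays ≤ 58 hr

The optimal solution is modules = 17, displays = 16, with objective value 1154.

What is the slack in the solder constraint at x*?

solder used = 4·17 + 6·16 = 164; slack = 164 − 164 = 0.

0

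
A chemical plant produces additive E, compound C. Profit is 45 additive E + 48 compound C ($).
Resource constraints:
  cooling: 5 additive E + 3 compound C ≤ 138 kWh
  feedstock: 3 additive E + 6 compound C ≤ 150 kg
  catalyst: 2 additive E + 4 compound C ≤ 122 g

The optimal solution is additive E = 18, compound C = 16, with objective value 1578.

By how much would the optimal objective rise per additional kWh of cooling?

Binding: cooling and feedstock. Non-binding: catalyst (22 unused).
Slack constraints have shadow price 0 (complementary slackness).
Dual feasibility on the basic columns requires 5·y_cooling + 3·y_feedstock = 45, 3·y_cooling + 6·y_feedstock = 48.
This yields shadow prices y_cooling = 6, y_feedstock = 5.
Shadow price of cooling = 6.

6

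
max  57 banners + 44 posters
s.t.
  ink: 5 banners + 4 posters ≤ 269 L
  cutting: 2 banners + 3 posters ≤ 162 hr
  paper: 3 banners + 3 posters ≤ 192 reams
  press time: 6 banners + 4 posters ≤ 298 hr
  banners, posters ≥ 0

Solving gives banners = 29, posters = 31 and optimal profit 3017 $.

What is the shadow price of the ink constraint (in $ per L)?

9

Check each constraint at x*: ink 269/269 (tight); cutting 151/162 (slack 11); paper 180/192 (slack 12); press time 298/298 (tight).
By complementary slackness, y = 0 for the non-binding constraints.
From A_Bᵀ y = c: 5·y_ink + 6·y_press time = 57; 4·y_ink + 4·y_press time = 44.
Solving: y_ink = 9, y_press time = 2.
Shadow price of ink = 9.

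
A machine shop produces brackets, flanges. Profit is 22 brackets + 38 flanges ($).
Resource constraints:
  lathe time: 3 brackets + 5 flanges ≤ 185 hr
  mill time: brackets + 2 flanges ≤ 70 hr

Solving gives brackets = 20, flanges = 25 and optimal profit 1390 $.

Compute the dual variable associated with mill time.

4

Check each constraint at x*: lathe time 185/185 (tight); mill time 70/70 (tight).
The binding rows give the dual system: 3·y_lathe time + 1·y_mill time = 22 and 5·y_lathe time + 2·y_mill time = 38.
→ y_lathe time = 6 and y_mill time = 4.
Shadow price of mill time = 4.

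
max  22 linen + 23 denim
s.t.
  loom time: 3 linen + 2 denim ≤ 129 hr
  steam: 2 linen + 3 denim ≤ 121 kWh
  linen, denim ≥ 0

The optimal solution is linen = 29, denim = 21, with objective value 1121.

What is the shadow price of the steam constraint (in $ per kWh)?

5

Both loom time and steam are binding at x*.
Dual feasibility on the basic columns requires 3·y_loom time + 2·y_steam = 22, 2·y_loom time + 3·y_steam = 23.
This yields shadow prices y_loom time = 4, y_steam = 5.
Shadow price of steam = 5.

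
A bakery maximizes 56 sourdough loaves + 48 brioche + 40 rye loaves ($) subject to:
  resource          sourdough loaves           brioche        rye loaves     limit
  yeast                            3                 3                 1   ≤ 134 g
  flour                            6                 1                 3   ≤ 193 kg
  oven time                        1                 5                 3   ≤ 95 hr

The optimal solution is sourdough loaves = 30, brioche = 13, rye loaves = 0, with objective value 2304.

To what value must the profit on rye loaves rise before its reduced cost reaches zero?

At the optimum: yeast uses 129 of 134 (slack = 5); flour uses 193 of 193 (binding); oven time uses 95 of 95 (binding).
Slack constraints have shadow price 0 (complementary slackness).
The binding rows give the dual system: 6·y_flour + 1·y_oven time = 56 and 1·y_flour + 5·y_oven time = 48.
This yields shadow prices y_flour = 8, y_oven time = 8.
rye loaves enters the basis when its profit ≥ yᵀa₃ = 8·3 + 8·3 = 48.

48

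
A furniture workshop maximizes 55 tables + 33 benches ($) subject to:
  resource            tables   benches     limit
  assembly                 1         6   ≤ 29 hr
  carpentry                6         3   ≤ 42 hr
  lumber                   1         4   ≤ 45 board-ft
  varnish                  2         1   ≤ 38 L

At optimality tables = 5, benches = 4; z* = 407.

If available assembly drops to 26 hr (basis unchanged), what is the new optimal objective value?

At the optimum: assembly uses 29 of 29 (binding); carpentry uses 42 of 42 (binding); lumber uses 21 of 45 (slack = 24); varnish uses 14 of 38 (slack = 24).
Slack constraints have shadow price 0 (complementary slackness).
Dual feasibility on the basic columns requires 1·y_assembly + 6·y_carpentry = 55, 6·y_assembly + 3·y_carpentry = 33.
Solving: y_assembly = 1, y_carpentry = 9.
Δz = y_assembly·Δb = 1 × (-3) = -3, so new z* = 407 − 3 = 404.

404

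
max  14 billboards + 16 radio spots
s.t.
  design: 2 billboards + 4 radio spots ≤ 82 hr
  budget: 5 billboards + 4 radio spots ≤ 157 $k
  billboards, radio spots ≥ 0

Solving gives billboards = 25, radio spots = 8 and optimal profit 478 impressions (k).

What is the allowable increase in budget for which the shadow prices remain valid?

Binding constraints: design, budget. The basis is B = [[2,4],[5,4]] with det -12.
Per unit increase in budget, x* moves by d = (0.3333, -0.1667).
The basis stays optimal until radio spots reaches 0; allowable increase = 48 $k.

48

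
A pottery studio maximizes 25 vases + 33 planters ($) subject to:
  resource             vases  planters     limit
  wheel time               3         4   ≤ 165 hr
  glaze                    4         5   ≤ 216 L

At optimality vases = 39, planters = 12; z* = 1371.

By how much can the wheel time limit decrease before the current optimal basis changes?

3

Binding constraints: wheel time, glaze. The basis is B = [[3,4],[4,5]] with det -1.
Per unit decrease in wheel time, x* moves by d = (5, -4).
The basis stays optimal until planters reaches 0; allowable decrease = 3 hr.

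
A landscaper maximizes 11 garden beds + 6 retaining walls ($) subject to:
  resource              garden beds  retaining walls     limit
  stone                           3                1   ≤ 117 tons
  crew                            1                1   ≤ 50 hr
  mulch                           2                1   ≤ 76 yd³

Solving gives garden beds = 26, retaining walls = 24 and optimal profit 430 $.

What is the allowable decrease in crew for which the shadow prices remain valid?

12

Binding constraints: crew, mulch. The basis is B = [[1,1],[2,1]] with det -1.
Per unit decrease in crew, x* moves by d = (1, -2).
The basis stays optimal until retaining walls reaches 0; allowable decrease = 12 hr.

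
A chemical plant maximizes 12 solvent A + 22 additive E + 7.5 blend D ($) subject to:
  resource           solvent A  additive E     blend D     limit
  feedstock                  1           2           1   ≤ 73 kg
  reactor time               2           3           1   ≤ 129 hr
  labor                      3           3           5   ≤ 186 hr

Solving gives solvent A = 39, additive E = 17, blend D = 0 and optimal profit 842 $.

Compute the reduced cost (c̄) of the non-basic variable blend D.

-2.5

Binding: feedstock and reactor time. Non-binding: labor (18 unused).
Since labor is not tight, its dual is 0.
Dual feasibility on the basic columns requires 1·y_feedstock + 2·y_reactor time = 12, 2·y_feedstock + 3·y_reactor time = 22.
Solving: y_feedstock = 8, y_reactor time = 2.
Reduced cost of blend D: c₃ − yᵀa₃ = 7.5 − (8·1 + 2·1) = 7.5 − 10 = -2.5.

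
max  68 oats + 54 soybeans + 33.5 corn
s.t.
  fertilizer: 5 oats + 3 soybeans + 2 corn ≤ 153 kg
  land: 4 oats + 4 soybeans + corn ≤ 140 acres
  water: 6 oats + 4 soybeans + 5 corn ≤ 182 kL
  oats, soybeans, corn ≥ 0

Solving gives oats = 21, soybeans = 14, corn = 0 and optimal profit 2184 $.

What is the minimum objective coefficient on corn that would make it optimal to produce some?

Binding: land and water. Non-binding: fertilizer (6 unused).
Slack constraints have shadow price 0 (complementary slackness).
The binding rows give the dual system: 4·y_land + 6·y_water = 68 and 4·y_land + 4·y_water = 54.
This yields shadow prices y_land = 6.5, y_water = 7.
corn enters the basis when its profit ≥ yᵀa₃ = 6.5·1 + 7·5 = 41.5.

41.5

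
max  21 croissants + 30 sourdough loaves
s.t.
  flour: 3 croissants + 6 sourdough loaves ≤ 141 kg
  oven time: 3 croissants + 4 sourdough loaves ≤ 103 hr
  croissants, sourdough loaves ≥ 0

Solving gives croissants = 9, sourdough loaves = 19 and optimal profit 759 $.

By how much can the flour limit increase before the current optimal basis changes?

13.5

Binding constraints: flour, oven time. The basis is B = [[3,6],[3,4]] with det -6.
Per unit increase in flour, x* moves by d = (-0.6667, 0.5).
The basis stays optimal until croissants reaches 0; allowable increase = 13.5 kg.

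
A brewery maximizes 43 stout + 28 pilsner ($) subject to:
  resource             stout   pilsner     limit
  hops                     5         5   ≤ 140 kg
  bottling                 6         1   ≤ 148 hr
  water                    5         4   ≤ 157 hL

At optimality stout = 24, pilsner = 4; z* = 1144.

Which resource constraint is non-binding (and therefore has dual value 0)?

hops: 140/140 (binding)
bottling: 148/148 (binding)
water: 136/157 (slack 21)
By complementary slackness, a constraint with positive slack has shadow price 0 → water.

water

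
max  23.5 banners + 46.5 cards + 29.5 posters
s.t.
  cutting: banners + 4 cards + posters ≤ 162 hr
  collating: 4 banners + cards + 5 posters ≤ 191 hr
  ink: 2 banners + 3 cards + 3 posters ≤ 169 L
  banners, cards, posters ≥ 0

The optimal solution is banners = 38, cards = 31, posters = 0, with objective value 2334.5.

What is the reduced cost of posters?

Binding: cutting and ink. Non-binding: collating (8 unused).
By complementary slackness, y = 0 for the non-binding constraint.
The binding rows give the dual system: 1·y_cutting + 2·y_ink = 23.5 and 4·y_cutting + 3·y_ink = 46.5.
This yields shadow prices y_cutting = 4.5, y_ink = 9.5.
Reduced cost of posters: c₃ − yᵀa₃ = 29.5 − (4.5·1 + 9.5·3) = 29.5 − 33 = -3.5.

-3.5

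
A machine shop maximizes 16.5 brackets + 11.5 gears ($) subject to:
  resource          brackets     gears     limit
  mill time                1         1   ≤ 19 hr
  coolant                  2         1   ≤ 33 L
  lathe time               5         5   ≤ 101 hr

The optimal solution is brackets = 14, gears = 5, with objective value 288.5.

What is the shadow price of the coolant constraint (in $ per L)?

5

At the optimum: mill time uses 19 of 19 (binding); coolant uses 33 of 33 (binding); lathe time uses 95 of 101 (slack = 6).
Slack constraints have shadow price 0 (complementary slackness).
The binding rows give the dual system: 1·y_mill time + 2·y_coolant = 16.5 and 1·y_mill time + 1·y_coolant = 11.5.
Solving: y_mill time = 6.5, y_coolant = 5.
Shadow price of coolant = 5.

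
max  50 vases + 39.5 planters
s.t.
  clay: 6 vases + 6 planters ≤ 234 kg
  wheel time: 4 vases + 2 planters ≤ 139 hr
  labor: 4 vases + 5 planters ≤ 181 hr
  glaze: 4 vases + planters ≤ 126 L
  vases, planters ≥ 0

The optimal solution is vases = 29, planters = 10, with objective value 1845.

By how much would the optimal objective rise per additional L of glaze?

3.5

Check each constraint at x*: clay 234/234 (tight); wheel time 136/139 (slack 3); labor 166/181 (slack 15); glaze 126/126 (tight).
By complementary slackness, y = 0 for the non-binding constraints.
The binding rows give the dual system: 6·y_clay + 4·y_glaze = 50 and 6·y_clay + 1·y_glaze = 39.5.
This yields shadow prices y_clay = 6, y_glaze = 3.5.
Shadow price of glaze = 3.5.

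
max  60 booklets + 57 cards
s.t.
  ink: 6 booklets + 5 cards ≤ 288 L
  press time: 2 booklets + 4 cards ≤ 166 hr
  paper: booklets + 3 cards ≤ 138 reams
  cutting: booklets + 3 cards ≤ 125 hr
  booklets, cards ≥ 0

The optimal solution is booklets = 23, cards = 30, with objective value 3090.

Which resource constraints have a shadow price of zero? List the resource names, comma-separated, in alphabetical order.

cutting, paper

ink: 288/288 (binding)
press time: 166/166 (binding)
paper: 113/138 (slack 25)
cutting: 113/125 (slack 12)
By complementary slackness, a constraint with positive slack has shadow price 0 → cutting, paper.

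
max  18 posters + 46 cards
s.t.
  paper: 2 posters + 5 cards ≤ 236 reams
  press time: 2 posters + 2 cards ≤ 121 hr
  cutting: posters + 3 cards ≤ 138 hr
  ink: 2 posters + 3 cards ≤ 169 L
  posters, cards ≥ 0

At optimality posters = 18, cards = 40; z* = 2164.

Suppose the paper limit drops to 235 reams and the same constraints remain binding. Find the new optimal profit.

At the optimum: paper uses 236 of 236 (binding); press time uses 116 of 121 (slack = 5); cutting uses 138 of 138 (binding); ink uses 156 of 169 (slack = 13).
By complementary slackness, y = 0 for the non-binding constraints.
The binding rows give the dual system: 2·y_paper + 1·y_cutting = 18 and 5·y_paper + 3·y_cutting = 46.
This yields shadow prices y_paper = 8, y_cutting = 2.
Δz = y_paper·Δb = 8 × (-1) = -8, so new z* = 2164 − 8 = 2156.

2156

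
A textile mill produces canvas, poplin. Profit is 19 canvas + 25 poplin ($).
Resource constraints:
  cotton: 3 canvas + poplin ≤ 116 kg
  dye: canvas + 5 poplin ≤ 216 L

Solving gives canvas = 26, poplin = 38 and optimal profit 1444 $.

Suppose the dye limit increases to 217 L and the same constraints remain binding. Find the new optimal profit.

At the optimum: cotton uses 116 of 116 (binding); dye uses 216 of 216 (binding).
Dual feasibility on the basic columns requires 3·y_cotton + 1·y_dye = 19, 1·y_cotton + 5·y_dye = 25.
Solving: y_cotton = 5, y_dye = 4.
Δz = y_dye·Δb = 4 × (1) = 4, so new z* = 1444 + 4 = 1448.

1448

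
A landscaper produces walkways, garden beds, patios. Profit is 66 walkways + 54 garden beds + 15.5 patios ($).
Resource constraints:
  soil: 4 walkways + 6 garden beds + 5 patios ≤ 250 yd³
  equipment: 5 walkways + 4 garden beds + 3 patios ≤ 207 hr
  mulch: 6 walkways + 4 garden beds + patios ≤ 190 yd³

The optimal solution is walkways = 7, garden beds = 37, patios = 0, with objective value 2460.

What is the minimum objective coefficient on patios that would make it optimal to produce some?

Binding: soil and mulch. Non-binding: equipment (24 unused).
Slack constraints have shadow price 0 (complementary slackness).
From A_Bᵀ y = c: 4·y_soil + 6·y_mulch = 66; 6·y_soil + 4·y_mulch = 54.
Solving: y_soil = 3, y_mulch = 9.
patios enters the basis when its profit ≥ yᵀa₃ = 3·5 + 9·1 = 24.

24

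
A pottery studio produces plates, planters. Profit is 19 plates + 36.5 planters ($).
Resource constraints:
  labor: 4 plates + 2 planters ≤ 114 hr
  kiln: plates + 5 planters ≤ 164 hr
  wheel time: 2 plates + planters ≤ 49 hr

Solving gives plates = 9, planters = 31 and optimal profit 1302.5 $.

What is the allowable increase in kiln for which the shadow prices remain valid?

81

Binding constraints: kiln, wheel time. The basis is B = [[1,5],[2,1]] with det -9.
Per unit increase in kiln, x* moves by d = (-0.1111, 0.2222).
The basis stays optimal until plates reaches 0; allowable increase = 81 hr.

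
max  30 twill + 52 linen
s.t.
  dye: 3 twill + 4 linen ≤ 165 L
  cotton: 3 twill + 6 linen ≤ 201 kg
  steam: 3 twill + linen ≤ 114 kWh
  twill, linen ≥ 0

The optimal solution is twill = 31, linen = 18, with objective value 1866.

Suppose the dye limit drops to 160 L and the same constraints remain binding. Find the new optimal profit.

Binding: dye and cotton. Non-binding: steam (3 unused).
By complementary slackness, y = 0 for the non-binding constraint.
Dual feasibility on the basic columns requires 3·y_dye + 3·y_cotton = 30, 4·y_dye + 6·y_cotton = 52.
This yields shadow prices y_dye = 4, y_cotton = 6.
Δz = y_dye·Δb = 4 × (-5) = -20, so new z* = 1866 − 20 = 1846.

1846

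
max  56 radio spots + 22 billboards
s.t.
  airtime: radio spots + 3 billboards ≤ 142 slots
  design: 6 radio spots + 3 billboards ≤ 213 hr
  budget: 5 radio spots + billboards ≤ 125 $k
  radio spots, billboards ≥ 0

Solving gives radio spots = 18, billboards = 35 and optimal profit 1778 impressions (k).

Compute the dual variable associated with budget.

4

Check each constraint at x*: airtime 123/142 (slack 19); design 213/213 (tight); budget 125/125 (tight).
Since airtime is not tight, its dual is 0.
The binding rows give the dual system: 6·y_design + 5·y_budget = 56 and 3·y_design + 1·y_budget = 22.
Solving: y_design = 6, y_budget = 4.
Shadow price of budget = 4.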